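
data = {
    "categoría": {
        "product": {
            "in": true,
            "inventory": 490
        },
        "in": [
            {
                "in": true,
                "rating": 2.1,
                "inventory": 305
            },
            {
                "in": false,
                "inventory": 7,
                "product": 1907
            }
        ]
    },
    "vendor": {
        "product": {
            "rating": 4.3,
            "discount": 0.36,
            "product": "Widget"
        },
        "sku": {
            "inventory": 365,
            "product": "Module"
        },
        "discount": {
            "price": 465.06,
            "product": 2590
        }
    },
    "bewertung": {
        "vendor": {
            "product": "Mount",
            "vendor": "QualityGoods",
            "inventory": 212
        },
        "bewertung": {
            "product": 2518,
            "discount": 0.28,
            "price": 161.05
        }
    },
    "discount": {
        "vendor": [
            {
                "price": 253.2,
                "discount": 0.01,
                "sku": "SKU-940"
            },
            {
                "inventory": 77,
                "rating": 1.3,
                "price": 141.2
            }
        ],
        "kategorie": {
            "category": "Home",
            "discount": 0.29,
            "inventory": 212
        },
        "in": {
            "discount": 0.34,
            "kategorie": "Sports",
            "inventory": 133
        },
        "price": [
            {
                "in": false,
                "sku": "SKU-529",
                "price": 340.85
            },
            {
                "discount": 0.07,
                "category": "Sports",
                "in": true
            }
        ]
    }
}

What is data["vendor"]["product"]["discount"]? 0.36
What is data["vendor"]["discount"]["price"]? 465.06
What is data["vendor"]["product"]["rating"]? 4.3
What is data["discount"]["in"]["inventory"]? 133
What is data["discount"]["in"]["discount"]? 0.34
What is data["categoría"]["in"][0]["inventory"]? 305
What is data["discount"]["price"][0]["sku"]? "SKU-529"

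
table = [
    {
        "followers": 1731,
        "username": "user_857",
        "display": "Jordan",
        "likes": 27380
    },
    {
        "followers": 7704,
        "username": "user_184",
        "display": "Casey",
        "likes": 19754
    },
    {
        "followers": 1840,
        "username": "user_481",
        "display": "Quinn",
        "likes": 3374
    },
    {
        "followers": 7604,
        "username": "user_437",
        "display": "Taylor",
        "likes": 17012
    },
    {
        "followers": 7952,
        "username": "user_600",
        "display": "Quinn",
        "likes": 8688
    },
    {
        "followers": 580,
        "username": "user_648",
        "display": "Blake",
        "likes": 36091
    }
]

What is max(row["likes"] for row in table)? 36091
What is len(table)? 6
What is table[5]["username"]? "user_648"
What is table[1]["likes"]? 19754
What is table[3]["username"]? "user_437"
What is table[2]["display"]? "Quinn"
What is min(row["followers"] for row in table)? 580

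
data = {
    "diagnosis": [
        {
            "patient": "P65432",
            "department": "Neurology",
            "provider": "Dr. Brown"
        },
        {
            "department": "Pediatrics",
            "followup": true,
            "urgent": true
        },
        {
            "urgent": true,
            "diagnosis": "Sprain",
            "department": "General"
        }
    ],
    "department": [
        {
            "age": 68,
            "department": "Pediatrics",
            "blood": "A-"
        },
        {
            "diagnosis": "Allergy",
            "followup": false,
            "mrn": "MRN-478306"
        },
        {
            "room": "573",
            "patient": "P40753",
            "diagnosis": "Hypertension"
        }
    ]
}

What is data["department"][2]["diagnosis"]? "Hypertension"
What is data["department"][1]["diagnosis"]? "Allergy"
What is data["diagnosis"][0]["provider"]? "Dr. Brown"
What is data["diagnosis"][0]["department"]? "Neurology"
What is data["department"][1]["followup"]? False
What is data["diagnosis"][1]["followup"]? True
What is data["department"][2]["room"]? "573"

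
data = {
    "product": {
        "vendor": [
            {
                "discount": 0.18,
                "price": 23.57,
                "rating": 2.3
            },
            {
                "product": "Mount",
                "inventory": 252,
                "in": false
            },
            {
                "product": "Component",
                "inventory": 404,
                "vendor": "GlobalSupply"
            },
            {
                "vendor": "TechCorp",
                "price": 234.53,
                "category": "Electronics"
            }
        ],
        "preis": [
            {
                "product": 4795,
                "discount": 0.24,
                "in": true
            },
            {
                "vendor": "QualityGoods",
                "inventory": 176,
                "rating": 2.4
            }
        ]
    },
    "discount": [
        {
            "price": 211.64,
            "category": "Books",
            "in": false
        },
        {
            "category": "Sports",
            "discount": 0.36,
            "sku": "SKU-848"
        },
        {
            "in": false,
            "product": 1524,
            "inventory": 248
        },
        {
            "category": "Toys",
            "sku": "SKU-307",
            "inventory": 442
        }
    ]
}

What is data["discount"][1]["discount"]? 0.36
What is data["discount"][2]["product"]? 1524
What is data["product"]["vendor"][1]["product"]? "Mount"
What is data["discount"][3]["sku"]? "SKU-307"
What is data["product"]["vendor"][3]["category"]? "Electronics"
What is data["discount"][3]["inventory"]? 442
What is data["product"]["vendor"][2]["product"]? "Component"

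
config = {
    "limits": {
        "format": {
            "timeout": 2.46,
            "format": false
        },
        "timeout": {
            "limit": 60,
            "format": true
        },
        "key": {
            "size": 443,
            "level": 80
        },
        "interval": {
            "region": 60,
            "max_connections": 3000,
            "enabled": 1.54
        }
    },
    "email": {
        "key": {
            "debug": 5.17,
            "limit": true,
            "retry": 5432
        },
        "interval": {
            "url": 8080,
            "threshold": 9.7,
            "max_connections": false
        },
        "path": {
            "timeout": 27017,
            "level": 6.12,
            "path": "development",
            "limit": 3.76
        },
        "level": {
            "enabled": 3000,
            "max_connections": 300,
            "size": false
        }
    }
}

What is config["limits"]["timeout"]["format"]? True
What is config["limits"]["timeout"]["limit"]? 60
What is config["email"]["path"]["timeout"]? 27017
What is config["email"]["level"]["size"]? False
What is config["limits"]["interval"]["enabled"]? 1.54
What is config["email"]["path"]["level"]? 6.12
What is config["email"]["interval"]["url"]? 8080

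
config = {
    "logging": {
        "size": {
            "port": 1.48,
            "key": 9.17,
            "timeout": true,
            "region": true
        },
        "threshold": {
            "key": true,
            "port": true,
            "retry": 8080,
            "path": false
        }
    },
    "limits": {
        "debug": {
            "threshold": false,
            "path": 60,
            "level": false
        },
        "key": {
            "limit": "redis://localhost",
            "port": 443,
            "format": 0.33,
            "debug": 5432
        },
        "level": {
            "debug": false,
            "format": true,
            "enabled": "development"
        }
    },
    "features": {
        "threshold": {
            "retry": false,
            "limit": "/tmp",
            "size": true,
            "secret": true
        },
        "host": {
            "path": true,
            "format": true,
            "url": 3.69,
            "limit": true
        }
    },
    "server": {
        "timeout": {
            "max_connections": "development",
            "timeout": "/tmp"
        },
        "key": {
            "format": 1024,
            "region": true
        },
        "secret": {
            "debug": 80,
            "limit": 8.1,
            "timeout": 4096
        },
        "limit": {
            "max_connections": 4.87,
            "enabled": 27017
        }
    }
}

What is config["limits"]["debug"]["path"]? 60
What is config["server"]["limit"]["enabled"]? 27017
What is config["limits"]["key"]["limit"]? "redis://localhost"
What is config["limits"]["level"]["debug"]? False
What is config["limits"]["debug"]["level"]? False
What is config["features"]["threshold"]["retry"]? False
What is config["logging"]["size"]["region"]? True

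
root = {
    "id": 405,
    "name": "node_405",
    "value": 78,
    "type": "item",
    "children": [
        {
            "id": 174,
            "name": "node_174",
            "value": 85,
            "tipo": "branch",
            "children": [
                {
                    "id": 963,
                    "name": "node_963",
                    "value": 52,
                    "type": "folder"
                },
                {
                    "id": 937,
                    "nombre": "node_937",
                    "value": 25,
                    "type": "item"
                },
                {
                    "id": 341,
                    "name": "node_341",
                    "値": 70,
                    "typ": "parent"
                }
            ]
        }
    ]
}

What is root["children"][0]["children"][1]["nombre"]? "node_937"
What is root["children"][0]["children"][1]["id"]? 937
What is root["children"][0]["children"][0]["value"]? 52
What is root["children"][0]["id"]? 174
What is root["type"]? "item"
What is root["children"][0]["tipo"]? "branch"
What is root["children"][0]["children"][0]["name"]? "node_963"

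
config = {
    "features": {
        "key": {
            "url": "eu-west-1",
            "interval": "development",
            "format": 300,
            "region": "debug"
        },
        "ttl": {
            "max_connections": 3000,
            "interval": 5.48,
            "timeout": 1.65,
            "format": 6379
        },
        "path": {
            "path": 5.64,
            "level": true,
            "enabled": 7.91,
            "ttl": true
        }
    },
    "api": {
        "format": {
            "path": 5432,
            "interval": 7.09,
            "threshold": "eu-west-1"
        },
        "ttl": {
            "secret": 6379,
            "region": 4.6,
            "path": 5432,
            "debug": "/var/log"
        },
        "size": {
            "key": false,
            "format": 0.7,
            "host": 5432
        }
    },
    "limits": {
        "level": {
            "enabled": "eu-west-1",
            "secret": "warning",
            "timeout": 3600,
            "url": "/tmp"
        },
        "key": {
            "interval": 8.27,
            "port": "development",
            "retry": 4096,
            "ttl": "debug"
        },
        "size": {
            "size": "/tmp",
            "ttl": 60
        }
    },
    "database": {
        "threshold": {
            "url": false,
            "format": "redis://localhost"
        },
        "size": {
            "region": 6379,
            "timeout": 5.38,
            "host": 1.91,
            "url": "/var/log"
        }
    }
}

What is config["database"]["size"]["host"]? 1.91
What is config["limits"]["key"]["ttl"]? "debug"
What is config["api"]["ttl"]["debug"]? "/var/log"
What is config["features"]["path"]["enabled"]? 7.91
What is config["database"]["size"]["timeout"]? 5.38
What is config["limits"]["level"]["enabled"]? "eu-west-1"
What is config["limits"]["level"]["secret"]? "warning"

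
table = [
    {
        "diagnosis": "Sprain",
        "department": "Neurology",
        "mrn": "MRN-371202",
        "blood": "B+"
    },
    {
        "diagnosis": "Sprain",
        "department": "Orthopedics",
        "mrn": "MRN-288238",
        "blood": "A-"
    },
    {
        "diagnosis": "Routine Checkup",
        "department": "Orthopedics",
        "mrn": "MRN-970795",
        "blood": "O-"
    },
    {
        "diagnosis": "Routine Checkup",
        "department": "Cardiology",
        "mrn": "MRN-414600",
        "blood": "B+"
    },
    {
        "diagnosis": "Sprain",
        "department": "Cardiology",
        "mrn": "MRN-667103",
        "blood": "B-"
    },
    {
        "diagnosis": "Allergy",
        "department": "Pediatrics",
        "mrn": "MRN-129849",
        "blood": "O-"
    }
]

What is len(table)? 6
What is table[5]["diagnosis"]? "Allergy"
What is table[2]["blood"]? "O-"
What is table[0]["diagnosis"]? "Sprain"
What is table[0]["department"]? "Neurology"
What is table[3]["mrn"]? "MRN-414600"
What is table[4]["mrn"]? "MRN-667103"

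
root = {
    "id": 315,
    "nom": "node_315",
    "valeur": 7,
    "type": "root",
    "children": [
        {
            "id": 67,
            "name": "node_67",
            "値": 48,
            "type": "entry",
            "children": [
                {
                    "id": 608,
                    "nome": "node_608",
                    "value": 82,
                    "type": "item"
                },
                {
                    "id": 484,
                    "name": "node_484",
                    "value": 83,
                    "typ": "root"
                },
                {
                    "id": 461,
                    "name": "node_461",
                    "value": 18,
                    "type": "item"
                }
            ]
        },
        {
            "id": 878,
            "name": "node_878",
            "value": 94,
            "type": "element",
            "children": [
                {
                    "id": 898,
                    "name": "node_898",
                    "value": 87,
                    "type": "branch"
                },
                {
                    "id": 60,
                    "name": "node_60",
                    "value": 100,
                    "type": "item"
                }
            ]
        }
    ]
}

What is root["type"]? "root"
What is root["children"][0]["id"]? 67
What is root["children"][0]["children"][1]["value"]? 83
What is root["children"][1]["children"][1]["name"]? "node_60"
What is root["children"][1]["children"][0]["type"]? "branch"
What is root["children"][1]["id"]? 878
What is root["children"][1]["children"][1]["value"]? 100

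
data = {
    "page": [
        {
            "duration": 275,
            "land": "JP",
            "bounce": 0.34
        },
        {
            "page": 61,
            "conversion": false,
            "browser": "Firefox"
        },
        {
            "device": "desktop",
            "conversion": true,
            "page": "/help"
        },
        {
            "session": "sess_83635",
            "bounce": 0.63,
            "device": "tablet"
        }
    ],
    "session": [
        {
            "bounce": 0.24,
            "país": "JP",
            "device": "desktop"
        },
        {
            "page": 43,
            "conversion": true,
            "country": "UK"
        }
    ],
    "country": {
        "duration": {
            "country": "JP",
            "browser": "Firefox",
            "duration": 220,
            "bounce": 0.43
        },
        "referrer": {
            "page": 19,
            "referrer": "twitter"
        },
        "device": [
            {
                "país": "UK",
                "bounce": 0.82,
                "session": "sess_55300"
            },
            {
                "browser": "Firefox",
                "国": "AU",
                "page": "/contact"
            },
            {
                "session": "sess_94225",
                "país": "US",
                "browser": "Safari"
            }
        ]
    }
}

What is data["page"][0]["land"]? "JP"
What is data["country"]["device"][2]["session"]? "sess_94225"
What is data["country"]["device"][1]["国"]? "AU"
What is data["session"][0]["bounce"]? 0.24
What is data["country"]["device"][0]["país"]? "UK"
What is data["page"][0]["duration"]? 275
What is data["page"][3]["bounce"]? 0.63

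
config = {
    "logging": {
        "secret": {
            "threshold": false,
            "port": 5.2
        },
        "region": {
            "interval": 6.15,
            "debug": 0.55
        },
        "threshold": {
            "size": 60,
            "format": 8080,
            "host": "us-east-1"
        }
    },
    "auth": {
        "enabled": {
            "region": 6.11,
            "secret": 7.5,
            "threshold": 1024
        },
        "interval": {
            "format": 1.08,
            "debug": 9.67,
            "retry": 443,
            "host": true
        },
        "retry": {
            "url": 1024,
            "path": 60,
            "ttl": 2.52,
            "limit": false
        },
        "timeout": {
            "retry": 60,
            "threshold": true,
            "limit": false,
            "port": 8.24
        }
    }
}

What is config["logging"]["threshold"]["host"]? "us-east-1"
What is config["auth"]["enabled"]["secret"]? 7.5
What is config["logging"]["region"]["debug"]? 0.55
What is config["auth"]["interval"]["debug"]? 9.67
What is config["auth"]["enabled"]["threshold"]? 1024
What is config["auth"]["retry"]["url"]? 1024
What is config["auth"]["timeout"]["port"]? 8.24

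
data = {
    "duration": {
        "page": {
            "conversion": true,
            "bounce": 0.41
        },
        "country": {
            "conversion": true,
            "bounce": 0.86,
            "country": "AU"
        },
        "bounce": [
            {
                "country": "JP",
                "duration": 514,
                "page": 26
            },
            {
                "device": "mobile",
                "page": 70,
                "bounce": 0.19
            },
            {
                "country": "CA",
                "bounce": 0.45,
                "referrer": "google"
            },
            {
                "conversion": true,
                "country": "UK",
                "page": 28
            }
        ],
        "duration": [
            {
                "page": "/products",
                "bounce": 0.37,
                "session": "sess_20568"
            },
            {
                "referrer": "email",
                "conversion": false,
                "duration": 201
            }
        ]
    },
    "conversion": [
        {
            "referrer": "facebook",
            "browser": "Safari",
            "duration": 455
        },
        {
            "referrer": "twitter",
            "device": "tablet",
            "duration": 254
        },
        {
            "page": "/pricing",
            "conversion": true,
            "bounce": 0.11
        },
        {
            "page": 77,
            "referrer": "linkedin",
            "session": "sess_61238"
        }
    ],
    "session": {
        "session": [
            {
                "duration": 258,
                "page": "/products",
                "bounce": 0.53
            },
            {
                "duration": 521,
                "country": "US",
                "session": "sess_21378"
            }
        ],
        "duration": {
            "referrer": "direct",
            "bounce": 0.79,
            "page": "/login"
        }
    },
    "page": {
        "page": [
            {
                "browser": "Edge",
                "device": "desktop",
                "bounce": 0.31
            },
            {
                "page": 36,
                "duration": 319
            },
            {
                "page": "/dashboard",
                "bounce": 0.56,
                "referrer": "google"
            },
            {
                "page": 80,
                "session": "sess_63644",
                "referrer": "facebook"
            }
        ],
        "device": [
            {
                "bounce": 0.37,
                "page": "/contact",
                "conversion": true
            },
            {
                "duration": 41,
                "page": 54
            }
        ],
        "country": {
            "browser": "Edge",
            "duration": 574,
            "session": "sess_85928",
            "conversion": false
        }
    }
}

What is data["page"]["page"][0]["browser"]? "Edge"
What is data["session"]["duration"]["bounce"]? 0.79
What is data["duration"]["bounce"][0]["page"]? 26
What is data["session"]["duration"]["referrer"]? "direct"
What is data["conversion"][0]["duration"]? 455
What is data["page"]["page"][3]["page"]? 80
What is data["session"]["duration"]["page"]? "/login"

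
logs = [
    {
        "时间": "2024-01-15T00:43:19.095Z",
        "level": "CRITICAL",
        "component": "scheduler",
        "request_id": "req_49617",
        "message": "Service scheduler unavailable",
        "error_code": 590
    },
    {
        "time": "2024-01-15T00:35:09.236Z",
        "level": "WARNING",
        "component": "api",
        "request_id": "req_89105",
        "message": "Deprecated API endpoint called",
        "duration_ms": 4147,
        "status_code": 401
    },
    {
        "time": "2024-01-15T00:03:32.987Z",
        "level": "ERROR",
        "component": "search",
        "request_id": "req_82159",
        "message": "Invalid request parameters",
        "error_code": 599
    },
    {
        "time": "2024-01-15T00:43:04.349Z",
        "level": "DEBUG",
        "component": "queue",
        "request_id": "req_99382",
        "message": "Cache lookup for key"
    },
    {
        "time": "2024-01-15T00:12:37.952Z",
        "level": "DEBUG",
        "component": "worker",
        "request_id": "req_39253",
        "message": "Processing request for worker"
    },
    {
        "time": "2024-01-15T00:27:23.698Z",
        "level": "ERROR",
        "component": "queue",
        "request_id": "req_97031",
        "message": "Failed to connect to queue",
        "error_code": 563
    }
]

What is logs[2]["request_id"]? "req_82159"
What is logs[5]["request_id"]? "req_97031"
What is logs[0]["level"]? "CRITICAL"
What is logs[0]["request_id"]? "req_49617"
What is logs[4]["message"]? "Processing request for worker"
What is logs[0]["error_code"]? 590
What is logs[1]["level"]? "WARNING"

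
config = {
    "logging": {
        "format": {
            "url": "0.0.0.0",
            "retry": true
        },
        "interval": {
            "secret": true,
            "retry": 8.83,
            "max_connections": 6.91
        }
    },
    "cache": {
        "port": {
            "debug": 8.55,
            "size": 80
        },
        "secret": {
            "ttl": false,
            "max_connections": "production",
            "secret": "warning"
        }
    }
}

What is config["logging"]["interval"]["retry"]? 8.83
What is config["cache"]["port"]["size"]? 80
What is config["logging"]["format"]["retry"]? True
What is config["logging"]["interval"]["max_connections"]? 6.91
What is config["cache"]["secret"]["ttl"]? False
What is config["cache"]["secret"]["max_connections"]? "production"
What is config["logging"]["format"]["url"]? "0.0.0.0"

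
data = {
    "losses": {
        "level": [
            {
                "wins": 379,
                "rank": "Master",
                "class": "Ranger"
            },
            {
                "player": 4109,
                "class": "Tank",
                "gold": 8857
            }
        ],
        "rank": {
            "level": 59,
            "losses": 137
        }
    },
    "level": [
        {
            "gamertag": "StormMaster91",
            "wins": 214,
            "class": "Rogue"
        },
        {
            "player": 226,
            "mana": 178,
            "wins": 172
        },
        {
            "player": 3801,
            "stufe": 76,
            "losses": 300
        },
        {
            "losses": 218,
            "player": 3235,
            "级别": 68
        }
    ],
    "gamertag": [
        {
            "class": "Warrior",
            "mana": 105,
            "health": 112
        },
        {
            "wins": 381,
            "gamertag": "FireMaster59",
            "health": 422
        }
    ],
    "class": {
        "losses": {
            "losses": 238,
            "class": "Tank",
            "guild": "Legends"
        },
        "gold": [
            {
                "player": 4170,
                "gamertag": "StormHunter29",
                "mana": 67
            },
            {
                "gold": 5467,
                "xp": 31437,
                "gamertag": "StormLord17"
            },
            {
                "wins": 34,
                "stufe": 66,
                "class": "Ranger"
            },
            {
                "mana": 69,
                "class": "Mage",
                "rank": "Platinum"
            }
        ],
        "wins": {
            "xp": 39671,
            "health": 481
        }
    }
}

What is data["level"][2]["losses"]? 300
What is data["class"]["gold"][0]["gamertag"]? "StormHunter29"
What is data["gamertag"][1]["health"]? 422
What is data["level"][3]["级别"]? 68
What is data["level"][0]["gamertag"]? "StormMaster91"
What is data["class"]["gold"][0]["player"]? 4170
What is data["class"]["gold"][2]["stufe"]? 66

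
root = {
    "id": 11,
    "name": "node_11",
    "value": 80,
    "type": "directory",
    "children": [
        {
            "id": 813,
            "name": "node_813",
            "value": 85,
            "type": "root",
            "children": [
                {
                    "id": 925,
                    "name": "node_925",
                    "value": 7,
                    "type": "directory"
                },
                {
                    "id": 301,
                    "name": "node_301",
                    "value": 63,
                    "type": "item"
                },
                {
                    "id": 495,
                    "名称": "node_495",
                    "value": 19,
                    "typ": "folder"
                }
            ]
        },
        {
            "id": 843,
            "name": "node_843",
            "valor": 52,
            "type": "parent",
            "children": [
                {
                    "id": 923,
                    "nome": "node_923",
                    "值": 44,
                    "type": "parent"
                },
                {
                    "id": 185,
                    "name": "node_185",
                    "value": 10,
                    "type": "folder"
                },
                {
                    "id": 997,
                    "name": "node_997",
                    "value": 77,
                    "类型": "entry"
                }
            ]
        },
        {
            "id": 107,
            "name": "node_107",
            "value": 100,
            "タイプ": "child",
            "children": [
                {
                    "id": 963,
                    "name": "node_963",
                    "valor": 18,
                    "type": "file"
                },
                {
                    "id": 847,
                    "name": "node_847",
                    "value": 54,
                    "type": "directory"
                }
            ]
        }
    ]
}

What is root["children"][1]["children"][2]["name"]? "node_997"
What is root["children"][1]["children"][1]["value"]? 10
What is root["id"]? 11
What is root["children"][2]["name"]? "node_107"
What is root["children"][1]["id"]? 843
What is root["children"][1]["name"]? "node_843"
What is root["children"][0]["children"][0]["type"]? "directory"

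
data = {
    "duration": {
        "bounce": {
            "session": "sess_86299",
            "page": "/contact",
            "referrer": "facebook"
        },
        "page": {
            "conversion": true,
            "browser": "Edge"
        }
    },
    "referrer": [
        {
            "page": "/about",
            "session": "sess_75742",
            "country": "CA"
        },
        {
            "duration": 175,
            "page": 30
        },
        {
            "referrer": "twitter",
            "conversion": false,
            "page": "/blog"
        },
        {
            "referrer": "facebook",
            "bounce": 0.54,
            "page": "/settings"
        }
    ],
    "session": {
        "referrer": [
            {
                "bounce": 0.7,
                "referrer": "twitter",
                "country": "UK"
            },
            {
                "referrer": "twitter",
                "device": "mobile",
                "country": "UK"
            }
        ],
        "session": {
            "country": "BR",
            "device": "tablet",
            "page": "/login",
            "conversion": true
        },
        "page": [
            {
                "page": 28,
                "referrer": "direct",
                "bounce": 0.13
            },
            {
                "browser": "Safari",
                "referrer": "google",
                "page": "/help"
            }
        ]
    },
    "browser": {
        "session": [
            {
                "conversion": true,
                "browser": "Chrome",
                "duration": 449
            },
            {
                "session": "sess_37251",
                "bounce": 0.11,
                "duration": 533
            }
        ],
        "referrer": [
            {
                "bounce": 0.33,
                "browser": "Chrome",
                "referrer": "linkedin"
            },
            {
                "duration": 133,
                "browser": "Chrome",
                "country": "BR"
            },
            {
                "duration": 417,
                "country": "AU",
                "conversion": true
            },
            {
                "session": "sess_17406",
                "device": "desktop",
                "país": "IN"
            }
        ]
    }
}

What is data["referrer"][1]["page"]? 30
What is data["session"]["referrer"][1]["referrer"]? "twitter"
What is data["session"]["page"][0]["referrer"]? "direct"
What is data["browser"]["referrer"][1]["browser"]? "Chrome"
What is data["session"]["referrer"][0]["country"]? "UK"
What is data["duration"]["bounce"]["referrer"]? "facebook"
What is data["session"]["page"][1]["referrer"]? "google"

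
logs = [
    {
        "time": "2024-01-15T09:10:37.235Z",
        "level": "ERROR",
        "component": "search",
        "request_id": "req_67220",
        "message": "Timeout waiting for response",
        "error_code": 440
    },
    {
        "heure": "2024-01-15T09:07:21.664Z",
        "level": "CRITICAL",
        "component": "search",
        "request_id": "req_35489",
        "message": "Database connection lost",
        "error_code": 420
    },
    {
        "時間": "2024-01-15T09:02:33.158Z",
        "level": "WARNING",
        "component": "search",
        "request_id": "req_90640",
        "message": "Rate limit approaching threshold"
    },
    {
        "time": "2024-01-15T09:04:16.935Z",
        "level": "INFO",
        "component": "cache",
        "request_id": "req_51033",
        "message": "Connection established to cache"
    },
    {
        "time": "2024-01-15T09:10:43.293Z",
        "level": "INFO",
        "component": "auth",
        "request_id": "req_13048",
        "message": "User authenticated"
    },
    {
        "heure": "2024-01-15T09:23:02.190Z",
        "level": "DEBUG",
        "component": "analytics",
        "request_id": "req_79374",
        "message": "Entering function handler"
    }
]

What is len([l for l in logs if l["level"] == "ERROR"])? 1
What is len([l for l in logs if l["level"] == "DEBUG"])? 1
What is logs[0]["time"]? "2024-01-15T09:10:37.235Z"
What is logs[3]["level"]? "INFO"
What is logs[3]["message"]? "Connection established to cache"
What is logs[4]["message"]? "User authenticated"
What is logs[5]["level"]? "DEBUG"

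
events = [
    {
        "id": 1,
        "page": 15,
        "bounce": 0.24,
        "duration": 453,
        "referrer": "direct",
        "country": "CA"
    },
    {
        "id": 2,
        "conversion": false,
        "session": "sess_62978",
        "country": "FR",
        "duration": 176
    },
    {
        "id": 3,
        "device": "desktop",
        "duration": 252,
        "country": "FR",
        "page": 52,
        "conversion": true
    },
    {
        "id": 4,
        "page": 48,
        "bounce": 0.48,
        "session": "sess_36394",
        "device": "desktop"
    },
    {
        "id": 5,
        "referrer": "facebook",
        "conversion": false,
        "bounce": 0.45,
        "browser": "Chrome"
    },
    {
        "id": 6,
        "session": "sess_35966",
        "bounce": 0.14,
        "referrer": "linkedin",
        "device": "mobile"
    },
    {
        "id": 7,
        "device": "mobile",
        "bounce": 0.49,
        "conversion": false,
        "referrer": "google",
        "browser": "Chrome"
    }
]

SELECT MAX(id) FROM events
7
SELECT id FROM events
[1, 2, 3, 4, 5, 6, 7]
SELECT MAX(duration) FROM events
453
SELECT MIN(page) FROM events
15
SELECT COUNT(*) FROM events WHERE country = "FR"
2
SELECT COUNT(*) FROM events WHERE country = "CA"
1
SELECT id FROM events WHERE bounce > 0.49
[]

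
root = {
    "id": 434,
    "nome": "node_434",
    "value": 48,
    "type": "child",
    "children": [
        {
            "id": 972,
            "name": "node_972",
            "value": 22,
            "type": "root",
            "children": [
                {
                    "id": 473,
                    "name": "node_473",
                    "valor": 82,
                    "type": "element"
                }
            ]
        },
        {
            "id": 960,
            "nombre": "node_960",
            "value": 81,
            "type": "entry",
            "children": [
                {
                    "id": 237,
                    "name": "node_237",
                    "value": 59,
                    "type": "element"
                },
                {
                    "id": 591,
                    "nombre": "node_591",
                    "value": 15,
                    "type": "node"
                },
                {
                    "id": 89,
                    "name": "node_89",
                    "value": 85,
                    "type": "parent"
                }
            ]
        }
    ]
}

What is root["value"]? 48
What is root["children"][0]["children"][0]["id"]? 473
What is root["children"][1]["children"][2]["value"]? 85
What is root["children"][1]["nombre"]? "node_960"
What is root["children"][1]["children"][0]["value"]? 59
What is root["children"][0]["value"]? 22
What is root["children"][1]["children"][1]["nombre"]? "node_591"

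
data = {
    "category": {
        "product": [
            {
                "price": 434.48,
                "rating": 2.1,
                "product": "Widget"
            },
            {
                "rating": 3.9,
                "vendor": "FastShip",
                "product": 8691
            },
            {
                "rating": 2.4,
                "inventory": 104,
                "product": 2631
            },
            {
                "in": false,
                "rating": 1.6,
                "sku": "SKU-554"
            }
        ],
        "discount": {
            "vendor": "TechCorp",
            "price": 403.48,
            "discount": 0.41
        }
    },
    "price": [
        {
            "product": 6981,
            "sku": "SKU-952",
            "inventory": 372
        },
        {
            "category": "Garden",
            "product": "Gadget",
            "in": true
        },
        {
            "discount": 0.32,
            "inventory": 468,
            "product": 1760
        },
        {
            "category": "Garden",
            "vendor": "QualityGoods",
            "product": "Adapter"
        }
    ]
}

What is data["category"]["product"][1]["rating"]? 3.9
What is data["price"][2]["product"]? 1760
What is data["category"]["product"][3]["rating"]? 1.6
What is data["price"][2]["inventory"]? 468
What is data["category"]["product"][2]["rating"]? 2.4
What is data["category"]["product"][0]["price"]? 434.48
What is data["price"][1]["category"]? "Garden"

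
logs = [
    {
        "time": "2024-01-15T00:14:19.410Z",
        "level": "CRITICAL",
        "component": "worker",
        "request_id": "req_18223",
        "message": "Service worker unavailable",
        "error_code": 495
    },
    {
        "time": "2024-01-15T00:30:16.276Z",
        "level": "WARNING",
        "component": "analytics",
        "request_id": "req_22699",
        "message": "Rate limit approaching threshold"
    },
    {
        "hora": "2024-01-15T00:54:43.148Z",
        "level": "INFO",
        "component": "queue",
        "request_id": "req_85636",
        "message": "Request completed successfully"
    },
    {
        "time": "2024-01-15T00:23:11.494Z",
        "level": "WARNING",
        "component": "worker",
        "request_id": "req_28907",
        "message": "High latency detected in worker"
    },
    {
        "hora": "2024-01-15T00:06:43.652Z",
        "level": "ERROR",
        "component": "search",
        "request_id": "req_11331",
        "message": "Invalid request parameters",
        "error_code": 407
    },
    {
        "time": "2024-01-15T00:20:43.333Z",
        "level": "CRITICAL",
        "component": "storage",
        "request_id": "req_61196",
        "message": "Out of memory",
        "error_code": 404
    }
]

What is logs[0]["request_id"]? "req_18223"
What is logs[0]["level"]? "CRITICAL"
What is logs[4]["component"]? "search"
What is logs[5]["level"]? "CRITICAL"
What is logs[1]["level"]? "WARNING"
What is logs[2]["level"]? "INFO"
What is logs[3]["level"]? "WARNING"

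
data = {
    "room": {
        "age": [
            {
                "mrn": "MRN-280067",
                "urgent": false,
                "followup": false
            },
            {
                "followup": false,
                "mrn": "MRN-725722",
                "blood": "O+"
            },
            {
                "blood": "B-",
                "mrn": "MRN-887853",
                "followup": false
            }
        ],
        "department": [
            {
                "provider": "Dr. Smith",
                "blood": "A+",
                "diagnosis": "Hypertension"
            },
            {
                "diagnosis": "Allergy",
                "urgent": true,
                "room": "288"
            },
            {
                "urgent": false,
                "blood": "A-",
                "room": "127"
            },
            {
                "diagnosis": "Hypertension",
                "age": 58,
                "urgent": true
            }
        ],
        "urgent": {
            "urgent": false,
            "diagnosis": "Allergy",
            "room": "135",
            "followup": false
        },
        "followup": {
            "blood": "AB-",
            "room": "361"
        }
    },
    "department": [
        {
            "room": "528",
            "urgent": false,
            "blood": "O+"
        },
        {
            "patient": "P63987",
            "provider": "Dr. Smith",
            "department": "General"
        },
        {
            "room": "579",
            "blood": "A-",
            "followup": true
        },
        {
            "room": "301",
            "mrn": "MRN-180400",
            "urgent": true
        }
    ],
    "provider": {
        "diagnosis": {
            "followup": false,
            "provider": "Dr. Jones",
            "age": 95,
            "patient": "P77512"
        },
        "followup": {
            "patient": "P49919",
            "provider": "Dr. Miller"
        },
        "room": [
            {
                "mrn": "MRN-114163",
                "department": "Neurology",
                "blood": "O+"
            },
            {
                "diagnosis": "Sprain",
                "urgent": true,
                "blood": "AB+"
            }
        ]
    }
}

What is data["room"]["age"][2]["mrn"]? "MRN-887853"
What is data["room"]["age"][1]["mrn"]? "MRN-725722"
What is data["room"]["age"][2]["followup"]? False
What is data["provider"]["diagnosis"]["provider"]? "Dr. Jones"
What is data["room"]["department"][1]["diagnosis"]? "Allergy"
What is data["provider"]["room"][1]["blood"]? "AB+"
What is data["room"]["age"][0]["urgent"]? False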